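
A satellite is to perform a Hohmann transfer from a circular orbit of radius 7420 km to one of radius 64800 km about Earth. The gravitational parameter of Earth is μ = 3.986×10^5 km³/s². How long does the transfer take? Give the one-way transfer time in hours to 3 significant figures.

The Hohmann ellipse has a_t = (r₁ + r₂)/2 = 36110 km.
Transfer time t = π√(a_t³/μ) = π√((36110)³ / 3.986×10^5) = 34140 s.
Converting: 34140 s ÷ 3600 s/hour = 9.48 hours.

t = 9.48 hours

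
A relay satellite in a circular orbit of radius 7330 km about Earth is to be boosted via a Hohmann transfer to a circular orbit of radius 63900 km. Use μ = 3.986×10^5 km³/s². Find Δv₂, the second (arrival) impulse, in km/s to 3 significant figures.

Δv₂ = 1.36 km/s

Semi-major axis of the transfer orbit: a_t = (7330 + 63900)/2 = 35615 km.
Circular speed at r = 63900 km: v_c = √(μ/r) = 2.498 km/s.
Vis-viva on the transfer ellipse at r = 63900 km gives v_t = √[μ(2/r − 1/a_t)] = 1.133 km/s.
Δv₂ = |v_t − v_c| = |1.133 − 2.498| = 1.365 km/s.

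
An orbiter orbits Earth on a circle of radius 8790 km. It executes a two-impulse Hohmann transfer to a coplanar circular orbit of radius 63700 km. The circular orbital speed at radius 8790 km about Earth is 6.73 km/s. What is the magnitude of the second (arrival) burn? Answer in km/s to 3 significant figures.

Δv₂ = 1.27 km/s

From the circular-orbit relation v² = μ/r at r = 8790 km: μ = v²r = (6.73)² × 8790 = 3.98125×10^5 km³/s².
Semi-major axis of the transfer orbit: a_t = (8790 + 63700)/2 = 36245 km.
Circular speed at r = 63700 km: v_c = √(μ/r) = 2.500 km/s.
Transfer-orbit speed at the same r (vis-viva, a = a_t): v_t = √[μ(2/r − 1/a_t)] = 1.231 km/s.
Δv₂ = |v_t − v_c| = |1.231 − 2.500| = 1.269 km/s.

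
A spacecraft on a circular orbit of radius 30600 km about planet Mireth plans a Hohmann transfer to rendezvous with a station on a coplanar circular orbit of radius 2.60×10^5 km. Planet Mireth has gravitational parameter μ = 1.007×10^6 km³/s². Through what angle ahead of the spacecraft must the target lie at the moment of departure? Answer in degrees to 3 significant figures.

φ = 105°

Transfer-ellipse semi-major axis a_t = (r₁ + r₂)/2 = (30600 + 2.600×10^5)/2 = 1.453×10^5 km.
The half-period of the transfer ellipse is t = π√(a_t³/μ) = 1.734×10^5 s.
The target's mean motion on its circular orbit is ω₂ = √(μ/r₂³) = 7.569×10^-6 rad/s.
Angle swept by the target during transfer: ω₂·t = 1.3125 rad = 75.20°.
Arrival is 180° from departure on the ellipse, so φ = 180° − 75.20° = 105°.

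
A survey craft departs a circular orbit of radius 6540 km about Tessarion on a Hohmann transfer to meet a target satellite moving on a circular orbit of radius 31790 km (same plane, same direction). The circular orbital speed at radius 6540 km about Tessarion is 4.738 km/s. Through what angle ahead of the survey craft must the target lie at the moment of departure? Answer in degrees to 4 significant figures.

φ = 95.74°

From the circular-orbit relation v² = μ/r at r = 6540 km: μ = v²r = (4.738)² × 6540 = 1.46814×10^5 km³/s².
Semi-major axis of the transfer orbit: a_t = (6540 + 31790)/2 = 19165 km.
Transfer time t = π√(a_t³/μ) = 21753.5 s.
The target's mean motion on its circular orbit is ω₂ = √(μ/r₂³) = 6.76002×10^-5 rad/s.
Angle swept by the target during transfer: ω₂·t = 1.47054 rad = 84.26°.
The survey craft traverses 180° on the transfer ellipse, so the target must lead by 180° − 84.26° = 95.74°.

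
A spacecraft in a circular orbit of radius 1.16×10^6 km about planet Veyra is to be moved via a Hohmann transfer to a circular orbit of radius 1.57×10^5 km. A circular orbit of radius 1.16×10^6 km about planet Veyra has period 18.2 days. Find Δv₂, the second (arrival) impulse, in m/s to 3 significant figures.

From Kepler's third law T² = 4π²r³/μ at r = 1.16×10^6 km, T = 18.2 days = 18.2 × 86400 s = 1.57248×10^6 s: μ = 4π²r³/T² = 2.49209×10^7 km³/s².
The Hohmann ellipse has a_t = (r₁ + r₂)/2 = 6.585×10^5 km.
Circular speed at r = 1.570×10^5 km: v_c = √(μ/r) = 12.599 km/s.
Transfer-orbit speed at the same r (vis-viva, a = a_t): v_t = √[μ(2/r − 1/a_t)] = 16.722 km/s.
Δv₂ = |v_t − v_c| = |16.722 − 12.599| = 4.123 km/s.

Δv₂ = 4120 m/s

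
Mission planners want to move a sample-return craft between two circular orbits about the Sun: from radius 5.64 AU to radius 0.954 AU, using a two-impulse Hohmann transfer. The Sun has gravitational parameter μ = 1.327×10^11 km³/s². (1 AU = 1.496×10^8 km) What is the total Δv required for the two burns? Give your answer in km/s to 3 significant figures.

Δv = 15.2 km/s

In km: r₁ = 5.64 × 1.496×10^8 = 8.43744×10^8 km; r₂ = 0.954 × 1.496×10^8 = 1.427184×10^8 km.
Transfer-ellipse semi-major axis a_t = (r₁ + r₂)/2 = (8.43744×10^8 + 1.427184×10^8)/2 = 4.932312×10^8 km.
At r₁ the circular-orbit speed is v₁ = √(μ/r₁) = 12.541 km/s.
On the transfer ellipse at r₁, vis-viva equation gives v_a = √[μ(2/r₁ − 1/a_t)] = 6.7460 km/s.
First burn Δv₁ = |v_a − v₁| = 5.795 km/s.
Circular speed at r₂: v₂ = √(μ/r₂) = 30.493 km/s.
Transfer-orbit speed at r₂: v_p = √[μ(2/r₂ − 1/a_t)] = 39.882 km/s.
Second burn Δv₂ = |v₂ − v_p| = 9.389 km/s.
Total Δv = Δv₁ + Δv₂ = 15.18 km/s.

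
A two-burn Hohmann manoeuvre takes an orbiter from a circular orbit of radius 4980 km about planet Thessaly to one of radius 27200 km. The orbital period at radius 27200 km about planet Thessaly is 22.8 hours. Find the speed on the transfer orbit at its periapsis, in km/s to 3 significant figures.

v = 6.33 km/s

From Kepler's third law T² = 4π²r³/μ at r = 27200 km, T = 22.8 hours = 22.8 × 3600 s = 82080 s: μ = 4π²r³/T² = 1.17921×10^5 km³/s².
Semi-major axis of the transfer orbit: a_t = (4980 + 27200)/2 = 16090 km.
At periapsis, r = 4980 km.
From the vis-viva equation, v = √[μ(2/r − 1/a_t)] = 6.327 km/s.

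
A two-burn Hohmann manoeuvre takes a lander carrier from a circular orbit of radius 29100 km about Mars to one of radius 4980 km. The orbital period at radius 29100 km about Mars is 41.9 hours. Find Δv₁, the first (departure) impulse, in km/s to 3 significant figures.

Δv₁ = 0.557 km/s

From Kepler's third law T² = 4π²r³/μ at r = 29100 km, T = 41.9 hours = 41.9 × 3600 s = 1.5084×10^5 s: μ = 4π²r³/T² = 42756.8 km³/s².
Transfer-ellipse semi-major axis a_t = (r₁ + r₂)/2 = (29100 + 4980)/2 = 17040 km.
On the circular orbit at r = 29100 km, v_c = √(μ/r) = 1.21215 km/s.
Vis-viva on the transfer ellipse at r = 29100 km gives v_t = √[μ(2/r − 1/a_t)] = 0.655294 km/s.
Δv₁ = |v_t − v_c| = |0.655294 − 1.21215| = 0.5569 km/s.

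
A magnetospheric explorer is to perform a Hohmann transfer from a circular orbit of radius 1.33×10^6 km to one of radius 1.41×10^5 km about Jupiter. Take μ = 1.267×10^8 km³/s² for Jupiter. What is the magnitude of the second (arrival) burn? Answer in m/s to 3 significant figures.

Δv₂ = 10300 m/s

Transfer-ellipse semi-major axis a_t = (r₁ + r₂)/2 = (1.330×10^6 + 1.410×10^5)/2 = 7.355×10^5 km.
On the circular orbit at r = 1.410×10^5 km, v_c = √(μ/r) = 29.98 km/s.
Vis-viva on the transfer ellipse at r = 1.410×10^5 km gives v_t = √[μ(2/r − 1/a_t)] = 40.31 km/s.
Δv₂ = |v_t − v_c| = |40.31 − 29.98| = 10.33 km/s.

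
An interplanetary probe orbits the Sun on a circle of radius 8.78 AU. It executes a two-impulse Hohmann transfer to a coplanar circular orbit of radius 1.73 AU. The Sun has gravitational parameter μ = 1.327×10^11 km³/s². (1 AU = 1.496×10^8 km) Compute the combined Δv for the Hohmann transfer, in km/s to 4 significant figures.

Δv = 10.91 km/s

In km: r₁ = 8.78 × 1.496×10^8 = 1.313488×10^9 km; r₂ = 1.73 × 1.496×10^8 = 2.58808×10^8 km.
The Hohmann ellipse has a_t = (r₁ + r₂)/2 = 7.86148×10^8 km.
Circular speed at r₁: v₁ = √(μ/r₁) = √(1.327×10^11/1.313488×10^9) = 10.051 km/s.
On the transfer ellipse at r₁, vis-viva equation gives v_a = √[μ(2/r₁ − 1/a_t)] = 5.7671 km/s.
First burn Δv₁ = |v_a − v₁| = 4.284 km/s.
At r₂, v₂ = √(μ/r₂) = 22.644 km/s.
Transfer-orbit speed at r₂: v_p = √[μ(2/r₂ − 1/a_t)] = 29.269 km/s.
Second burn Δv₂ = |v₂ − v_p| = 6.625 km/s.
Δv = Δv₁ + Δv₂ = 4.284 + 6.625 = 10.91 km/s.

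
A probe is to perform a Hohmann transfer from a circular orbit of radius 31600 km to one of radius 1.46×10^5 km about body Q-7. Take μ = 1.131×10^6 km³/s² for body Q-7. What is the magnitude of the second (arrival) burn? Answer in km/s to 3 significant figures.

Δv₂ = 1.12 km/s

The Hohmann ellipse has a_t = (r₁ + r₂)/2 = 88800 km.
Circular speed at r = 1.460×10^5 km: v_c = √(μ/r) = 2.783 km/s.
Transfer-orbit speed at the same r (vis-viva, a = a_t): v_t = √[μ(2/r − 1/a_t)] = 1.660 km/s.
Δv₂ = |v_t − v_c| = |1.660 − 2.783| = 1.123 km/s.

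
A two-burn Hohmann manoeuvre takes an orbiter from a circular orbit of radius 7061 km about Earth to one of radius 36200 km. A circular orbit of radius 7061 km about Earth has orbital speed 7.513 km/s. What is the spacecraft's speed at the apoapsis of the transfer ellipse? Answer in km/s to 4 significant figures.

v = 1.896 km/s

From the circular-orbit relation v² = μ/r at r = 7061 km: μ = v²r = (7.513)² × 7061 = 3.98559×10^5 km³/s².
The Hohmann ellipse has a_t = (r₁ + r₂)/2 = 21630.5 km.
The apoapsis of the transfer ellipse is at r = 36200 km.
Vis-viva: v = √[μ(2/r − 1/a_t)] = √[3.98559×10^5 × (2/36200 − 1/21630.5)] = 1.896 km/s.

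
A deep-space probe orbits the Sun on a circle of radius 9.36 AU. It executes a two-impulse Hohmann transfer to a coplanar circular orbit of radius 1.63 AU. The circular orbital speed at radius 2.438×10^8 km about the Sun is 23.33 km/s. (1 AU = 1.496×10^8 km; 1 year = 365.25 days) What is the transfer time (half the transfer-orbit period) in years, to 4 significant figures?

From the circular-orbit relation v² = μ/r at r = 2.438×10^8 km: μ = v²r = (23.33)² × 2.438×10^8 = 1.32698×10^11 km³/s².
In km: r₁ = 9.36 × 1.496×10^8 = 1.400256×10^9 km; r₂ = 1.63 × 1.496×10^8 = 2.43848×10^8 km.
Transfer-ellipse semi-major axis a_t = (r₁ + r₂)/2 = (1.400256×10^9 + 2.43848×10^8)/2 = 8.22052×10^8 km.
By Kepler's third law the transfer-orbit period is T = 2π√(a_t³/μ), so t = T/2 = 2.0327×10^8 s.
Converting: 2.0327×10^8 s ÷ 3.15576×10^7 s/year (365.25 × 86400) = 6.441 years.

t = 6.441 years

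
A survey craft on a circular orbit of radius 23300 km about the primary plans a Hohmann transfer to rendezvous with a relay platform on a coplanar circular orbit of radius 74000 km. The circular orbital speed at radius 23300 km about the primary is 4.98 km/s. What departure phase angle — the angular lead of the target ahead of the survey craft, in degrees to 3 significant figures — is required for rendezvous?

φ = 84.0°

From the circular-orbit relation v² = μ/r at r = 23300 km: μ = v²r = (4.98)² × 23300 = 5.77849×10^5 km³/s².
The Hohmann ellipse has a_t = (r₁ + r₂)/2 = 48650 km.
The half-period of the transfer ellipse is t = π√(a_t³/μ) = 44350 s.
The target's mean motion on its circular orbit is ω₂ = √(μ/r₂³) = 3.776×10^-5 rad/s.
Angle swept by the target during transfer: ω₂·t = 1.67466 rad = 95.951°.
Arrival is 180° from departure on the ellipse, so φ = 180° − 95.951° = 84.0°.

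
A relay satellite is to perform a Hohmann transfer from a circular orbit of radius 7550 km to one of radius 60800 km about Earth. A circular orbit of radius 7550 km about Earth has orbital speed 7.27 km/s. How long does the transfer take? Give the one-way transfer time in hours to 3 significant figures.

t = 8.73 hours

From the circular-orbit relation v² = μ/r at r = 7550 km: μ = v²r = (7.27)² × 7550 = 3.99039×10^5 km³/s².
Semi-major axis of the transfer orbit: a_t = (7550 + 60800)/2 = 34175 km.
Transfer time t = π√(a_t³/μ) = π√((34175)³ / 3.99039×10^5) = 31420 s.
Converting: 31420 s ÷ 3600 s/hour = 8.73 hours.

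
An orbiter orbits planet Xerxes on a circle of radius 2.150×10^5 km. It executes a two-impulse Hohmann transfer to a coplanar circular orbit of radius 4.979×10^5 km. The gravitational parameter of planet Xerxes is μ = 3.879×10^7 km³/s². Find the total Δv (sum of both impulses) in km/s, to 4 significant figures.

Semi-major axis of the transfer orbit: a_t = (2.150×10^5 + 4.979×10^5)/2 = 3.5645×10^5 km.
At r₁ the circular-orbit speed is v₁ = √(μ/r₁) = 13.432 km/s.
Transfer-orbit speed at r₁ (v² = μ(2/r − 1/a)): v_p = √[μ(2/r₁ − 1/a_t)] = 15.875 km/s.
First burn Δv₁ = |v_p − v₁| = 2.443 km/s.
Circular speed at r₂: v₂ = √(μ/r₂) = 8.82651 km/s.
Transfer-orbit speed at r₂: v_a = √[μ(2/r₂ − 1/a_t)] = 6.85502 km/s.
Second burn Δv₂ = |v₂ − v_a| = 1.971 km/s.
Total Δv = Δv₁ + Δv₂ = 4.414 km/s.

Δv = 4.414 km/s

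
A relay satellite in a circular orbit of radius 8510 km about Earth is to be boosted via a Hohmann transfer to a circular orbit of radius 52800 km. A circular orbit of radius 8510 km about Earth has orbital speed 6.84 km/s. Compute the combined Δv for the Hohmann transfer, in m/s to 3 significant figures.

From the circular-orbit relation v² = μ/r at r = 8510 km: μ = v²r = (6.84)² × 8510 = 3.98145×10^5 km³/s².
Transfer-ellipse semi-major axis a_t = (r₁ + r₂)/2 = (8510 + 52800)/2 = 30655 km.
Circular speed at r₁: v₁ = √(μ/r₁) = √(3.98145×10^5/8510) = 6.840 km/s.
On the transfer ellipse at r₁, v² = μ(2/r − 1/a) gives v_p = √[μ(2/r₁ − 1/a_t)] = 8.977 km/s.
First burn Δv₁ = |v_p − v₁| = 2.137 km/s.
Circular speed at r₂: v₂ = √(μ/r₂) = 2.746 km/s.
Transfer-orbit speed at r₂: v_a = √[μ(2/r₂ − 1/a_t)] = 1.447 km/s.
Second burn Δv₂ = |v₂ − v_a| = 1.299 km/s.
Δv = Δv₁ + Δv₂ = 2.137 + 1.299 = 3.436 km/s.

Δv = 3440 m/s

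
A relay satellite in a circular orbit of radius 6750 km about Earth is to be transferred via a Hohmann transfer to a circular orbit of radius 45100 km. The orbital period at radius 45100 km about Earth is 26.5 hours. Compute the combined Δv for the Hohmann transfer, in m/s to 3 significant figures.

Δv = 3900 m/s

From Kepler's third law T² = 4π²r³/μ at r = 45100 km, T = 26.5 hours = 26.5 × 3600 s = 95400 s: μ = 4π²r³/T² = 3.97917×10^5 km³/s².
Semi-major axis of the transfer orbit: a_t = (6750 + 45100)/2 = 25925 km.
At r₁ the circular-orbit speed is v₁ = √(μ/r₁) = 7.6779 km/s.
Transfer-orbit speed at r₁ (vis-viva equation): v_p = √[μ(2/r₁ − 1/a_t)] = 10.127 km/s.
First burn Δv₁ = |v_p − v₁| = 2.449 km/s.
At r₂, v₂ = √(μ/r₂) = 2.9704 km/s.
Transfer-orbit speed at r₂: v_a = √[μ(2/r₂ − 1/a_t)] = 1.5157 km/s.
Second burn Δv₂ = |v₂ − v_a| = 1.455 km/s.
Δv = Δv₁ + Δv₂ = 2.449 + 1.455 = 3.904 km/s.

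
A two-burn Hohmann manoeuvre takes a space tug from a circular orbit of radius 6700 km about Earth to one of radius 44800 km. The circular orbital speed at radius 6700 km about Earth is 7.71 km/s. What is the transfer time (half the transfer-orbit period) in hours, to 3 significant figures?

From the circular-orbit relation v² = μ/r at r = 6700 km: μ = v²r = (7.71)² × 6700 = 3.98275×10^5 km³/s².
The Hohmann ellipse has a_t = (r₁ + r₂)/2 = 25750 km.
Half the transfer-orbit period gives t = π√(a_t³/μ) = 20570 s.
Converting: 20570 s ÷ 3600 s/hour = 5.71 hours.

t = 5.71 hours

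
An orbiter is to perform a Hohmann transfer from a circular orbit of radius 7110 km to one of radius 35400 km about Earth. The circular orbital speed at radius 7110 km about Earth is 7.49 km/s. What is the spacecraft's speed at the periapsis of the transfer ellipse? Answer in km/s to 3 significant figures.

v = 9.67 km/s

From the circular-orbit relation v² = μ/r at r = 7110 km: μ = v²r = (7.49)² × 7110 = 3.98872×10^5 km³/s².
Transfer-ellipse semi-major axis a_t = (r₁ + r₂)/2 = (7110 + 35400)/2 = 21255 km.
The periapsis of the transfer ellipse is at r = 7110 km.
Vis-viva: v = √[μ(2/r − 1/a_t)] = √[3.98872×10^5 × (2/7110 − 1/21255)] = 9.666 km/s.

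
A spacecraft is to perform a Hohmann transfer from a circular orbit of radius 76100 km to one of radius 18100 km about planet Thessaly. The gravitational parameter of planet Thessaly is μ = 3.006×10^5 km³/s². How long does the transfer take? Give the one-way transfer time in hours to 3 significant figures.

Semi-major axis of the transfer orbit: a_t = (76100 + 18100)/2 = 47100 km.
Half the transfer-orbit period gives t = π√(a_t³/μ) = 58570 s.
Converting: 58570 s ÷ 3600 s/hour = 16.3 hours.

t = 16.3 hours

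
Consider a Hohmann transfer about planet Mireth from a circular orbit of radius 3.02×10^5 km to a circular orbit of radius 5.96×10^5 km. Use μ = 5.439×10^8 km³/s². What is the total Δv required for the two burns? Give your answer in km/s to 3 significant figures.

Semi-major axis of the transfer orbit: a_t = (3.020×10^5 + 5.960×10^5)/2 = 4.490×10^5 km.
Circular speed at r₁: v₁ = √(μ/r₁) = √(5.439×10^8/3.020×10^5) = 42.438 km/s.
Transfer-orbit speed at r₁ (vis-viva equation): v_p = √[μ(2/r₁ − 1/a_t)] = 48.894 km/s.
First burn Δv₁ = |v_p − v₁| = 6.456 km/s.
Circular speed at r₂: v₂ = √(μ/r₂) = 30.209 km/s.
Transfer-orbit speed at r₂: v_a = √[μ(2/r₂ − 1/a_t)] = 24.775 km/s.
Second burn Δv₂ = |v₂ − v_a| = 5.434 km/s.
Δv = Δv₁ + Δv₂ = 6.456 + 5.434 = 11.89 km/s.

Δv = 11.9 km/s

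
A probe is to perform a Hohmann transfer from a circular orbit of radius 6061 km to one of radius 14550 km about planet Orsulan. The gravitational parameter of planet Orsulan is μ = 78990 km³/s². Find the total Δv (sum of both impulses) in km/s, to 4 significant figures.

The Hohmann ellipse has a_t = (r₁ + r₂)/2 = 10305.5 km.
Circular speed at r₁: v₁ = √(μ/r₁) = √(78990/6061) = 3.61006 km/s.
Transfer-orbit speed at r₁ (vis-viva): v_p = √[μ(2/r₁ − 1/a_t)] = 4.28954 km/s.
First burn Δv₁ = |v_p − v₁| = 0.6795 km/s.
At r₂, v₂ = √(μ/r₂) = 2.3300 km/s.
Transfer-orbit speed at r₂: v_a = √[μ(2/r₂ − 1/a_t)] = 1.7869 km/s.
Second burn Δv₂ = |v₂ − v_a| = 0.5431 km/s.
Total Δv = Δv₁ + Δv₂ = 1.223 km/s.

Δv = 1.223 km/s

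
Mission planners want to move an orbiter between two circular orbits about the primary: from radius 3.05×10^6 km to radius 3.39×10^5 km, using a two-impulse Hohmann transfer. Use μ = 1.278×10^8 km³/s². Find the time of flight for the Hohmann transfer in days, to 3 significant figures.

t = 7.09 days

The Hohmann ellipse has a_t = (r₁ + r₂)/2 = 1.6945×10^6 km.
By Kepler's third law the transfer-orbit period is T = 2π√(a_t³/μ), so t = T/2 = 6.130×10^5 s.
Converting: 6.130×10^5 s ÷ 86400 s/day = 7.09 days.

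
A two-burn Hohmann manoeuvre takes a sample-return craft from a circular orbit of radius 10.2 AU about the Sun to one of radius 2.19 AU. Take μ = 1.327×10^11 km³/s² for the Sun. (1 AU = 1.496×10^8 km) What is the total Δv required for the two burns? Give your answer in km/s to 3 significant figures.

In km: r₁ = 10.2 × 1.496×10^8 = 1.52592×10^9 km; r₂ = 2.19 × 1.496×10^8 = 3.27624×10^8 km.
Transfer-ellipse semi-major axis a_t = (r₁ + r₂)/2 = (1.52592×10^9 + 3.27624×10^8)/2 = 9.26772×10^8 km.
At r₁ the circular-orbit speed is v₁ = √(μ/r₁) = 9.3254 km/s.
On the transfer ellipse at r₁, vis-viva gives v_a = √[μ(2/r₁ − 1/a_t)] = 5.5446 km/s.
First burn Δv₁ = |v_a − v₁| = 3.781 km/s.
Circular speed at r₂: v₂ = √(μ/r₂) = 20.1255 km/s.
Transfer-orbit speed at r₂: v_p = √[μ(2/r₂ − 1/a_t)] = 25.8242 km/s.
Second burn Δv₂ = |v₂ − v_p| = 5.699 km/s.
Total Δv = Δv₁ + Δv₂ = 9.480 km/s.

Δv = 9.48 km/s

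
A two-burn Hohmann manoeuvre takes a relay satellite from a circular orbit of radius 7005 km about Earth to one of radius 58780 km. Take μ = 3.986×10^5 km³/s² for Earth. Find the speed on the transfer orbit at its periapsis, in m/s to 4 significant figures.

v = 10080 m/s

Semi-major axis of the transfer orbit: a_t = (7005 + 58780)/2 = 32892.5 km.
The periapsis of the transfer ellipse is at r = 7005 km.
Applying v² = μ(2/r − 1/a_t): v = 10.08 km/s.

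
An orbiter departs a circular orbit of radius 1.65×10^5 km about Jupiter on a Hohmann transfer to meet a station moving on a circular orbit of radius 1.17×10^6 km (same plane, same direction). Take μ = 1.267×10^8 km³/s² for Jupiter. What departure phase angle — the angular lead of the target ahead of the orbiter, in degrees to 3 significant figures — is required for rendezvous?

Semi-major axis of the transfer orbit: a_t = (1.650×10^5 + 1.170×10^6)/2 = 6.675×10^5 km.
The half-period of the transfer ellipse is t = π√(a_t³/μ) = 1.5221×10^5 s.
The target's mean motion on its circular orbit is ω₂ = √(μ/r₂³) = 8.8943×10^-6 rad/s.
Angle swept by the target during transfer: ω₂·t = 1.3538 rad = 77.57°.
The orbiter traverses 180° on the transfer ellipse, so the target must lead by 180° − 77.57° = 102°.

φ = 102°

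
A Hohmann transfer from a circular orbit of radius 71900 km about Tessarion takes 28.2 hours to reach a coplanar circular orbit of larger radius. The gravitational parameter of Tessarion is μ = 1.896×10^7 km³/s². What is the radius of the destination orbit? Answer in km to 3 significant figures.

Transfer time t = 28.2 hours = 1.0152×10^5 s, and t = π√(a_t³/μ).
So a_t = (μ t²/π²)^(1/3) = (1.896×10^7 × (1.0152×10^5)² / π²)^(1/3) = 2.7053×10^5 km.
Since a_t = (r₁ + r₂)/2, r₂ = 2a_t − r₁ = 2×2.7053×10^5 − 71900 = 4.6916×10^5 km.

r₂ = 4.69×10^5 km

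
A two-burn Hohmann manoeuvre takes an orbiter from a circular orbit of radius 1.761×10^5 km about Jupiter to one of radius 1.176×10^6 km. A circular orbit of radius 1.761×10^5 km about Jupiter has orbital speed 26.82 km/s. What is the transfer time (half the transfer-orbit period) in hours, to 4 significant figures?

From the circular-orbit relation v² = μ/r at r = 1.761×10^5 km: μ = v²r = (26.82)² × 1.761×10^5 = 1.26671×10^8 km³/s².
Transfer-ellipse semi-major axis a_t = (r₁ + r₂)/2 = (1.761×10^5 + 1.176×10^6)/2 = 6.7605×10^5 km.
Half the transfer-orbit period gives t = π√(a_t³/μ) = 1.5516×10^5 s.
Converting: 1.5516×10^5 s ÷ 3600 s/hour = 43.10 hours.

t = 43.10 hours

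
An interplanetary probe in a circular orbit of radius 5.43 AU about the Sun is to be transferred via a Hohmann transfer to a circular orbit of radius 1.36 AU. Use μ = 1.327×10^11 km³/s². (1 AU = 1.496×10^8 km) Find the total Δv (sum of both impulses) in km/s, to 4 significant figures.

Δv = 11.45 km/s

In km: r₁ = 5.43 × 1.496×10^8 = 8.12328×10^8 km; r₂ = 1.36 × 1.496×10^8 = 2.03456×10^8 km.
The Hohmann ellipse has a_t = (r₁ + r₂)/2 = 5.07892×10^8 km.
At r₁ the circular-orbit speed is v₁ = √(μ/r₁) = 12.7811 km/s.
Transfer-orbit speed at r₁ (v² = μ(2/r − 1/a)): v_a = √[μ(2/r₁ − 1/a_t)] = 8.08946 km/s.
First burn Δv₁ = |v_a − v₁| = 4.692 km/s.
Circular speed at r₂: v₂ = √(μ/r₂) = 25.54 km/s.
Transfer-orbit speed at r₂: v_p = √[μ(2/r₂ − 1/a_t)] = 32.30 km/s.
Second burn Δv₂ = |v₂ − v_p| = 6.760 km/s.
Total Δv = Δv₁ + Δv₂ = 11.45 km/s.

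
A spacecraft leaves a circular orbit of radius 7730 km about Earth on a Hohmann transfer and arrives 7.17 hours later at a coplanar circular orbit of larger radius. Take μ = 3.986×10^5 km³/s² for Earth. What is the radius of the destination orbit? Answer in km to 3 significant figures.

Transfer time t = 7.17 hours = 25812 s, and t = π√(a_t³/μ).
So a_t = (μ t²/π²)^(1/3) = (3.986×10^5 × (25812)² / π²)^(1/3) = 29966 km.
Since a_t = (r₁ + r₂)/2, r₂ = 2a_t − r₁ = 2×29966 − 7730 = 52202 km.

r₂ = 52200 km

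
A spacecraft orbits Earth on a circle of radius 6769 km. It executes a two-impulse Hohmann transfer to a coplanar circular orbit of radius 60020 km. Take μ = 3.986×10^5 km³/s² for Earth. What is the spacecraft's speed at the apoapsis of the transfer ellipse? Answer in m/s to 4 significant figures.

The Hohmann ellipse has a_t = (r₁ + r₂)/2 = 33394.5 km.
The apoapsis of the transfer ellipse is at r = 60020 km.
From the vis-viva equation, v = √[μ(2/r − 1/a_t)] = 1.160 km/s.

v = 1160 m/s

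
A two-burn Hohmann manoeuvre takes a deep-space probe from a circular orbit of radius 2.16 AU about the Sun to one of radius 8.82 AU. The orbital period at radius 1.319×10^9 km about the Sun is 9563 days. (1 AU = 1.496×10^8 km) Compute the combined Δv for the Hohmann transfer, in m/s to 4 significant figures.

From Kepler's third law T² = 4π²r³/μ at r = 1.319×10^9 km, T = 9563 days = 9563 × 86400 s = 8.262432×10^8 s: μ = 4π²r³/T² = 1.32702×10^11 km³/s².
In km: r₁ = 2.16 × 1.496×10^8 = 3.23136×10^8 km; r₂ = 8.82 × 1.496×10^8 = 1.319472×10^9 km.
Transfer-ellipse semi-major axis a_t = (r₁ + r₂)/2 = (3.23136×10^8 + 1.319472×10^9)/2 = 8.21304×10^8 km.
At r₁ the circular-orbit speed is v₁ = √(μ/r₁) = 20.265 km/s.
Transfer-orbit speed at r₁ (vis-viva): v_p = √[μ(2/r₁ − 1/a_t)] = 25.686 km/s.
First burn Δv₁ = |v_p − v₁| = 5.421 km/s.
At r₂, v₂ = √(μ/r₂) = 10.0286 km/s.
Transfer-orbit speed at r₂: v_a = √[μ(2/r₂ − 1/a_t)] = 6.29042 km/s.
Second burn Δv₂ = |v₂ − v_a| = 3.738 km/s.
Δv = Δv₁ + Δv₂ = 5.421 + 3.738 = 9.159 km/s.

Δv = 9159 m/s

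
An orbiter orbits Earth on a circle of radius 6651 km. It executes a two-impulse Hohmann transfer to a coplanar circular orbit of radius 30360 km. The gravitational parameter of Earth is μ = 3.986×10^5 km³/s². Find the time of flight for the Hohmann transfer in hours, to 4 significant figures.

t = 3.480 hours

Transfer-ellipse semi-major axis a_t = (r₁ + r₂)/2 = (6651 + 30360)/2 = 18505.5 km.
Half the transfer-orbit period gives t = π√(a_t³/μ) = 12527 s.
Converting: 12527 s ÷ 3600 s/hour = 3.480 hours.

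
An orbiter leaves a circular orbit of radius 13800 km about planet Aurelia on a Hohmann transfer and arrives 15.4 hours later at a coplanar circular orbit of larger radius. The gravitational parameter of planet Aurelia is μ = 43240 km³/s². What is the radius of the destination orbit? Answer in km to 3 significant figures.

r₂ = 33800 km

Transfer time t = 15.4 hours = 55440 s, and t = π√(a_t³/μ).
So a_t = (μ t²/π²)^(1/3) = (43240 × (55440)² / π²)^(1/3) = 23791 km.
Since a_t = (r₁ + r₂)/2, r₂ = 2a_t − r₁ = 2×23791 − 13800 = 33782 km.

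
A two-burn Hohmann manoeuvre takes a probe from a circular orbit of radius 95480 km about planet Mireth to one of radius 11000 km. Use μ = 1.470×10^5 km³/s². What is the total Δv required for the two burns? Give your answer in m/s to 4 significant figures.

Semi-major axis of the transfer orbit: a_t = (95480 + 11000)/2 = 53240 km.
Circular speed at r₁: v₁ = √(μ/r₁) = √(1.470×10^5/95480) = 1.2408 km/s.
On the transfer ellipse at r₁, vis-viva gives v_a = √[μ(2/r₁ − 1/a_t)] = 0.56400 km/s.
First burn Δv₁ = |v_a − v₁| = 0.6768 km/s.
Circular speed at r₂: v₂ = √(μ/r₂) = 3.656 km/s.
Transfer-orbit speed at r₂: v_p = √[μ(2/r₂ − 1/a_t)] = 4.896 km/s.
Second burn Δv₂ = |v₂ − v_p| = 1.240 km/s.
Total Δv = Δv₁ + Δv₂ = 1.917 km/s.

Δv = 1917 m/s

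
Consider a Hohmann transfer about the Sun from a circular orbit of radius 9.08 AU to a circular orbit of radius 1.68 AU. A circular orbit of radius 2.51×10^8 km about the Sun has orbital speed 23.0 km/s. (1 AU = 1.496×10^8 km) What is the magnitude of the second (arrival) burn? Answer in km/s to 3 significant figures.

Δv₂ = 6.88 km/s

From the circular-orbit relation v² = μ/r at r = 2.51×10^8 km: μ = v²r = (23.0)² × 2.51×10^8 = 1.32779×10^11 km³/s².
In km: r₁ = 9.08 × 1.496×10^8 = 1.358368×10^9 km; r₂ = 1.68 × 1.496×10^8 = 2.51328×10^8 km.
Transfer-ellipse semi-major axis a_t = (r₁ + r₂)/2 = (1.358368×10^9 + 2.51328×10^8)/2 = 8.04848×10^8 km.
Circular speed at r = 2.51328×10^8 km: v_c = √(μ/r) = 22.985 km/s.
Vis-viva on the transfer ellipse at r = 2.51328×10^8 km gives v_t = √[μ(2/r − 1/a_t)] = 29.860 km/s.
Δv₂ = |v_t − v_c| = |29.860 − 22.985| = 6.875 km/s.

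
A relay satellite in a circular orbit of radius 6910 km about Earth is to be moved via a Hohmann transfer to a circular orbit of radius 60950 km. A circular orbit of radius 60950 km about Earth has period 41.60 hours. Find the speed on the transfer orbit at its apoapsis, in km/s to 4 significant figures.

From Kepler's third law T² = 4π²r³/μ at r = 60950 km, T = 41.60 hours = 41.60 × 3600 s = 1.4976×10^5 s: μ = 4π²r³/T² = 3.98556×10^5 km³/s².
Semi-major axis of the transfer orbit: a_t = (6910 + 60950)/2 = 33930 km.
At apoapsis, r = 60950 km.
From the vis-viva equation, v = √[μ(2/r − 1/a_t)] = 1.154 km/s.

v = 1.154 km/s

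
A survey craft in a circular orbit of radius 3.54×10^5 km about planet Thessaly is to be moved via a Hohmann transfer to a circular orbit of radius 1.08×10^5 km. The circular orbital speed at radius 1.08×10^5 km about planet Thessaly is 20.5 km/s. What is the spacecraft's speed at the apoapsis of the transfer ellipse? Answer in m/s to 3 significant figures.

From the circular-orbit relation v² = μ/r at r = 1.08×10^5 km: μ = v²r = (20.5)² × 1.08×10^5 = 4.53870×10^7 km³/s².
The Hohmann ellipse has a_t = (r₁ + r₂)/2 = 2.310×10^5 km.
At apoapsis, r = 3.540×10^5 km.
Applying v² = μ(2/r − 1/a_t): v = 7.742 km/s.

v = 7740 m/s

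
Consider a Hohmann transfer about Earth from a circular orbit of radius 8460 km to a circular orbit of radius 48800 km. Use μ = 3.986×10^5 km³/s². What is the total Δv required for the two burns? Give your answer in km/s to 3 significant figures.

Δv = 3.40 km/s

The Hohmann ellipse has a_t = (r₁ + r₂)/2 = 28630 km.
Circular speed at r₁: v₁ = √(μ/r₁) = √(3.986×10^5/8460) = 6.8641 km/s.
On the transfer ellipse at r₁, vis-viva equation gives v_p = √[μ(2/r₁ − 1/a_t)] = 8.9615 km/s.
First burn Δv₁ = |v_p − v₁| = 2.0974 km/s.
Circular speed at r₂: v₂ = √(μ/r₂) = 2.8580 km/s.
Transfer-orbit speed at r₂: v_a = √[μ(2/r₂ − 1/a_t)] = 1.5536 km/s.
Second burn Δv₂ = |v₂ − v_a| = 1.3044 km/s.
Δv = Δv₁ + Δv₂ = 2.0974 + 1.3044 = 3.402 km/s.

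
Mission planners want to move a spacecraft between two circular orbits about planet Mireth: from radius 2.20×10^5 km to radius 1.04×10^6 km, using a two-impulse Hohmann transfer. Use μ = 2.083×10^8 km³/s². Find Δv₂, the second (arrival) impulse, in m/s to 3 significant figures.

Semi-major axis of the transfer orbit: a_t = (2.200×10^5 + 1.040×10^6)/2 = 6.300×10^5 km.
Circular speed at r = 1.040×10^6 km: v_c = √(μ/r) = 14.152 km/s.
Transfer-orbit speed at the same r (vis-viva, a = a_t): v_t = √[μ(2/r − 1/a_t)] = 8.3631 km/s.
Δv₂ = |v_t − v_c| = |8.3631 − 14.152| = 5.789 km/s.

Δv₂ = 5790 m/s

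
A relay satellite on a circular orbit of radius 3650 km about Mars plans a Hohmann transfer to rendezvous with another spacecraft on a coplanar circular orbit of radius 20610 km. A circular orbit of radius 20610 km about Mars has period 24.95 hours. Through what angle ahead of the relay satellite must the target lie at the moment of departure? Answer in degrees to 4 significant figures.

φ = 98.73°

From Kepler's third law T² = 4π²r³/μ at r = 20610 km, T = 24.95 hours = 24.95 × 3600 s = 89820 s: μ = 4π²r³/T² = 42839.8 km³/s².
The Hohmann ellipse has a_t = (r₁ + r₂)/2 = 12130 km.
The half-period of the transfer ellipse is t = π√(a_t³/μ) = 20278 s.
Target angular speed ω₂ = √(μ/r₂³) = 6.9953×10^-5 rad/s.
Angle swept by the target during transfer: ω₂·t = 1.4185 rad = 81.27°.
The relay satellite traverses 180° on the transfer ellipse, so the target must lead by 180° − 81.27° = 98.73°.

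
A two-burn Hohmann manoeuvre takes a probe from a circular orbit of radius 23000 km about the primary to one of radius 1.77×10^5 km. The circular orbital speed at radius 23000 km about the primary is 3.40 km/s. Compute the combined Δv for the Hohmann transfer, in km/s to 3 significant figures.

From the circular-orbit relation v² = μ/r at r = 23000 km: μ = v²r = (3.40)² × 23000 = 2.65880×10^5 km³/s².
The Hohmann ellipse has a_t = (r₁ + r₂)/2 = 1.000×10^5 km.
At r₁ the circular-orbit speed is v₁ = √(μ/r₁) = 3.400 km/s.
On the transfer ellipse at r₁, vis-viva equation gives v_p = √[μ(2/r₁ − 1/a_t)] = 4.523 km/s.
First burn Δv₁ = |v_p − v₁| = 1.123 km/s.
Circular speed at r₂: v₂ = √(μ/r₂) = 1.2256 km/s.
Transfer-orbit speed at r₂: v_a = √[μ(2/r₂ − 1/a_t)] = 0.58779 km/s.
Second burn Δv₂ = |v₂ − v_a| = 0.6378 km/s.
Δv = Δv₁ + Δv₂ = 1.123 + 0.6378 = 1.761 km/s.

Δv = 1.76 km/s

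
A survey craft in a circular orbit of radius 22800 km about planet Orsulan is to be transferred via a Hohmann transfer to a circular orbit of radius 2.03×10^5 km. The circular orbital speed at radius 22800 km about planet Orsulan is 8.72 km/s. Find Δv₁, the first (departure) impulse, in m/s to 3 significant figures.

From the circular-orbit relation v² = μ/r at r = 22800 km: μ = v²r = (8.72)² × 22800 = 1.73368×10^6 km³/s².
Semi-major axis of the transfer orbit: a_t = (22800 + 2.030×10^5)/2 = 1.129×10^5 km.
Circular speed at r = 22800 km: v_c = √(μ/r) = 8.7200 km/s.
Vis-viva on the transfer ellipse at r = 22800 km gives v_t = √[μ(2/r − 1/a_t)] = 11.693 km/s.
Δv₁ = |v_t − v_c| = |11.693 − 8.7200| = 2.973 km/s.

Δv₁ = 2970 m/s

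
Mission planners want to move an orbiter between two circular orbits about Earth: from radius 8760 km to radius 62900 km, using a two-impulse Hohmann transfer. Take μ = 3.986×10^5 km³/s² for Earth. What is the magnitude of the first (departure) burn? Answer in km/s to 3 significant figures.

Semi-major axis of the transfer orbit: a_t = (8760 + 62900)/2 = 35830 km.
Circular speed at r = 8760 km: v_c = √(μ/r) = 6.746 km/s.
Transfer-orbit speed at the same r (vis-viva, a = a_t): v_t = √[μ(2/r − 1/a_t)] = 8.938 km/s.
Δv₁ = |v_t − v_c| = |8.938 − 6.746| = 2.192 km/s.

Δv₁ = 2.19 km/s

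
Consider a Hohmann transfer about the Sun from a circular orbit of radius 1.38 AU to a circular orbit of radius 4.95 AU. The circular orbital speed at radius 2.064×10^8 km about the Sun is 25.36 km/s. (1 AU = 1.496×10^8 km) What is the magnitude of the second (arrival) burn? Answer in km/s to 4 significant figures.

From the circular-orbit relation v² = μ/r at r = 2.064×10^8 km: μ = v²r = (25.36)² × 2.064×10^8 = 1.32742×10^11 km³/s².
In km: r₁ = 1.38 × 1.496×10^8 = 2.06448×10^8 km; r₂ = 4.95 × 1.496×10^8 = 7.4052×10^8 km.
Semi-major axis of the transfer orbit: a_t = (2.06448×10^8 + 7.4052×10^8)/2 = 4.73484×10^8 km.
Circular speed at r = 7.4052×10^8 km: v_c = √(μ/r) = 13.389 km/s.
Vis-viva on the transfer ellipse at r = 7.4052×10^8 km gives v_t = √[μ(2/r − 1/a_t)] = 8.8407 km/s.
Δv₂ = |v_t − v_c| = |8.8407 − 13.389| = 4.548 km/s.

Δv₂ = 4.548 km/s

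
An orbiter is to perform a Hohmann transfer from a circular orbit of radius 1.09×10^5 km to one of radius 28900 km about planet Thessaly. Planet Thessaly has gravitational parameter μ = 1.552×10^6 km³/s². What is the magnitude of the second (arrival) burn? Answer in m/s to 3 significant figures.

Δv₂ = 1890 m/s

Transfer-ellipse semi-major axis a_t = (r₁ + r₂)/2 = (1.090×10^5 + 28900)/2 = 68950 km.
Circular speed at r = 28900 km: v_c = √(μ/r) = 7.328 km/s.
Vis-viva on the transfer ellipse at r = 28900 km gives v_t = √[μ(2/r − 1/a_t)] = 9.214 km/s.
Δv₂ = |v_t − v_c| = |9.214 − 7.328| = 1.886 km/s.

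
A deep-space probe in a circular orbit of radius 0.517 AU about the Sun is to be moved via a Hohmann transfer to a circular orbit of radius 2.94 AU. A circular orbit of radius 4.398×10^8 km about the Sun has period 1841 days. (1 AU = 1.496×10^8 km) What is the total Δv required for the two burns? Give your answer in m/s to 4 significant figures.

Δv = 20470 m/s

From Kepler's third law T² = 4π²r³/μ at r = 4.398×10^8 km, T = 1841 days = 1841 × 86400 s = 1.590624×10^8 s: μ = 4π²r³/T² = 1.32736×10^11 km³/s².
In km: r₁ = 0.517 × 1.496×10^8 = 7.73432×10^7 km; r₂ = 2.94 × 1.496×10^8 = 4.39824×10^8 km.
Semi-major axis of the transfer orbit: a_t = (7.73432×10^7 + 4.39824×10^8)/2 = 2.585836×10^8 km.
Circular speed at r₁: v₁ = √(μ/r₁) = √(1.32736×10^11/7.73432×10^7) = 41.43 km/s.
Transfer-orbit speed at r₁ (vis-viva): v_p = √[μ(2/r₁ − 1/a_t)] = 54.03 km/s.
First burn Δv₁ = |v_p − v₁| = 12.60 km/s.
Circular speed at r₂: v₂ = √(μ/r₂) = 17.372 km/s.
Transfer-orbit speed at r₂: v_a = √[μ(2/r₂ − 1/a_t)] = 9.5009 km/s.
Second burn Δv₂ = |v₂ − v_a| = 7.871 km/s.
Δv = Δv₁ + Δv₂ = 12.60 + 7.871 = 20.47 km/s.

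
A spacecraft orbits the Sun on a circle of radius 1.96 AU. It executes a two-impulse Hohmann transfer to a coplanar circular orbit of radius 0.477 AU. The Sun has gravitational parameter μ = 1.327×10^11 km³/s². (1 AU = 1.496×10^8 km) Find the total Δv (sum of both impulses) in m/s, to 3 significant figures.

Δv = 19500 m/s

In km: r₁ = 1.96 × 1.496×10^8 = 2.93216×10^8 km; r₂ = 0.477 × 1.496×10^8 = 7.13592×10^7 km.
Transfer-ellipse semi-major axis a_t = (r₁ + r₂)/2 = (2.93216×10^8 + 7.13592×10^7)/2 = 1.822876×10^8 km.
At r₁ the circular-orbit speed is v₁ = √(μ/r₁) = 21.2736 km/s.
On the transfer ellipse at r₁, vis-viva equation gives v_a = √[μ(2/r₁ − 1/a_t)] = 13.3103 km/s.
First burn Δv₁ = |v_a − v₁| = 7.963 km/s.
Circular speed at r₂: v₂ = √(μ/r₂) = 43.12 km/s.
Transfer-orbit speed at r₂: v_p = √[μ(2/r₂ − 1/a_t)] = 54.69 km/s.
Second burn Δv₂ = |v₂ − v_p| = 11.57 km/s.
Total Δv = Δv₁ + Δv₂ = 19.53 km/s.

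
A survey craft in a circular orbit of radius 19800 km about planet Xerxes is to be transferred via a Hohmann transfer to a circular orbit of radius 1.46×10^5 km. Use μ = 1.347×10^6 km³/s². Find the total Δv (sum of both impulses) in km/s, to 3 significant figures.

Transfer-ellipse semi-major axis a_t = (r₁ + r₂)/2 = (19800 + 1.460×10^5)/2 = 82900 km.
Circular speed at r₁: v₁ = √(μ/r₁) = √(1.347×10^6/19800) = 8.2480 km/s.
On the transfer ellipse at r₁, vis-viva gives v_p = √[μ(2/r₁ − 1/a_t)] = 10.946 km/s.
First burn Δv₁ = |v_p − v₁| = 2.698 km/s.
Circular speed at r₂: v₂ = √(μ/r₂) = 3.037 km/s.
Transfer-orbit speed at r₂: v_a = √[μ(2/r₂ − 1/a_t)] = 1.484 km/s.
Second burn Δv₂ = |v₂ − v_a| = 1.553 km/s.
Total Δv = Δv₁ + Δv₂ = 4.251 km/s.

Δv = 4.25 km/s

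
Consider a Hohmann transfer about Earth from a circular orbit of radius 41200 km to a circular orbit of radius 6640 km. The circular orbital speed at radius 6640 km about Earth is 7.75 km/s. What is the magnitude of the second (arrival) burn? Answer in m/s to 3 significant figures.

From the circular-orbit relation v² = μ/r at r = 6640 km: μ = v²r = (7.75)² × 6640 = 3.98815×10^5 km³/s².
Semi-major axis of the transfer orbit: a_t = (41200 + 6640)/2 = 23920 km.
On the circular orbit at r = 6640 km, v_c = √(μ/r) = 7.7500 km/s.
Vis-viva on the transfer ellipse at r = 6640 km gives v_t = √[μ(2/r − 1/a_t)] = 10.171 km/s.
Δv₂ = |v_t − v_c| = |10.171 − 7.7500| = 2.421 km/s.

Δv₂ = 2420 m/s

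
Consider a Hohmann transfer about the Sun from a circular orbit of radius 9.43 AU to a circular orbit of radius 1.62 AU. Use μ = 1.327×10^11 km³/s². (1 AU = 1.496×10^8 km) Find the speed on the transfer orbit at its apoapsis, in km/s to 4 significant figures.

In km: r₁ = 9.43 × 1.496×10^8 = 1.410728×10^9 km; r₂ = 1.62 × 1.496×10^8 = 2.42352×10^8 km.
Semi-major axis of the transfer orbit: a_t = (1.410728×10^9 + 2.42352×10^8)/2 = 8.2654×10^8 km.
The apoapsis of the transfer ellipse is at r = 1.410728×10^9 km.
From the vis-viva equation, v = √[μ(2/r − 1/a_t)] = 5.252 km/s.

v = 5.252 km/s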